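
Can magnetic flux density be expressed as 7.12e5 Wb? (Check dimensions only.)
No

magnetic flux density has SI base units: kg / (A * s^2)
Wb does NOT reduce to kg / (A * s^2); a valid unit for magnetic flux density would be e.g. T.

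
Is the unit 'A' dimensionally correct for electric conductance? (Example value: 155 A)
No

electric conductance has SI base units: A^2 * s^3 / (kg * m^2)
A does NOT reduce to A^2 * s^3 / (kg * m^2); a valid unit for electric conductance would be e.g. S.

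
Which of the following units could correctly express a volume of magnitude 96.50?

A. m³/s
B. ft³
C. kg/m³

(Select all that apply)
B

volume has SI base units: m^3

Checking each option against m^3:
  A. m³/s: ✗ does not match
  B. ft³: ✓ matches
  C. kg/m³: ✗ does not match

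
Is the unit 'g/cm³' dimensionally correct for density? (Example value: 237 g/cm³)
Yes

density has SI base units: kg / m^3
g/cm³ reduces to the same SI base units, so it is a valid unit for density.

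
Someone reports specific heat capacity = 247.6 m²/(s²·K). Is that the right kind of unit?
Yes

specific heat capacity has SI base units: m^2 / (s^2 * K)
m²/(s²·K) reduces to the same SI base units, so it is a valid unit for specific heat capacity.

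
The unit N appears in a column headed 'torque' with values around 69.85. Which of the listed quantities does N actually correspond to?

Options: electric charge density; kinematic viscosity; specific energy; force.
force

torque should have units dimensionally equivalent to kg * m^2 / s^2 (e.g. N·m).
The given unit 'N' reduces to kg * m / s^2. Of the listed options, that is the dimensionality of force.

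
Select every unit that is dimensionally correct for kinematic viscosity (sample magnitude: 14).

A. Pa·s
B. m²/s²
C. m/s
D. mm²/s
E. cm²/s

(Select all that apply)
D, E

kinematic viscosity has SI base units: m^2 / s

Checking each option against m^2 / s:
  A. Pa·s: ✗ does not match
  B. m²/s²: ✗ does not match
  C. m/s: ✗ does not match
  D. mm²/s: ✓ matches
  E. cm²/s: ✓ matches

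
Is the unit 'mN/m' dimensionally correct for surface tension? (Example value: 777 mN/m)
Yes

surface tension has SI base units: kg / s^2
mN/m reduces to the same SI base units, so it is a valid unit for surface tension.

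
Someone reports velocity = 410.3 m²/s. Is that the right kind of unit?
No

velocity has SI base units: m / s
m²/s does NOT reduce to m / s; a valid unit for velocity would be e.g. m/s.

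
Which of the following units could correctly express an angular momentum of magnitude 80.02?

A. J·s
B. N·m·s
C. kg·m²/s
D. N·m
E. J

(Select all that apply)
A, B, C

angular momentum has SI base units: kg * m^2 / s

Checking each option against kg * m^2 / s:
  A. J·s: ✓ matches
  B. N·m·s: ✓ matches
  C. kg·m²/s: ✓ matches
  D. N·m: ✗ does not match
  E. J: ✗ does not match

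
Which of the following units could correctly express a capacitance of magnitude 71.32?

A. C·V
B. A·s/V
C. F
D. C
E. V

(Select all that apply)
B, C

capacitance has SI base units: A^2 * s^4 / (kg * m^2)

Checking each option against A^2 * s^4 / (kg * m^2):
  A. C·V: ✗ does not match
  B. A·s/V: ✓ matches
  C. F: ✓ matches
  D. C: ✗ does not match
  E. V: ✗ does not match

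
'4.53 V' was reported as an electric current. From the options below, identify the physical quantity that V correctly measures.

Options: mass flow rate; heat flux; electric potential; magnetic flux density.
electric potential

electric current should have units dimensionally equivalent to A (e.g. A).
The given unit 'V' reduces to kg * m^2 / (A * s^3). Of the listed options, that is the dimensionality of electric potential.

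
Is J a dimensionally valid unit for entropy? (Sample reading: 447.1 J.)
No

entropy has SI base units: kg * m^2 / (s^2 * K)
J does NOT reduce to kg * m^2 / (s^2 * K); a valid unit for entropy would be e.g. J/K.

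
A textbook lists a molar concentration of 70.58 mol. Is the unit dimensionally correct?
No

molar concentration has SI base units: mol / m^3
mol does NOT reduce to mol / m^3; a valid unit for molar concentration would be e.g. mol/m³.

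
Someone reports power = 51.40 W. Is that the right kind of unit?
Yes

power has SI base units: kg * m^2 / s^3
W reduces to the same SI base units, so it is a valid unit for power.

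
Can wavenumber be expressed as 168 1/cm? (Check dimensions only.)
Yes

wavenumber has SI base units: 1 / m
1/cm reduces to the same SI base units, so it is a valid unit for wavenumber.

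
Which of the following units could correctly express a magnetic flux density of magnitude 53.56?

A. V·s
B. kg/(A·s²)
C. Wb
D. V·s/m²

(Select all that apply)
B, D

magnetic flux density has SI base units: kg / (A * s^2)

Checking each option against kg / (A * s^2):
  A. V·s: ✗ does not match
  B. kg/(A·s²): ✓ matches
  C. Wb: ✗ does not match
  D. V·s/m²: ✓ matches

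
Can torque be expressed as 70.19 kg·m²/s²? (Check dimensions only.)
Yes

torque has SI base units: kg * m^2 / s^2
kg·m²/s² reduces to the same SI base units, so it is a valid unit for torque.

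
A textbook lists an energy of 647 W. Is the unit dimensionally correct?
No

energy has SI base units: kg * m^2 / s^2
W does NOT reduce to kg * m^2 / s^2; a valid unit for energy would be e.g. J.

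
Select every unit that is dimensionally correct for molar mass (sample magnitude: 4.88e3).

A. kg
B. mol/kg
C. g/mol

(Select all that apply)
C

molar mass has SI base units: kg / mol

Checking each option against kg / mol:
  A. kg: ✗ does not match
  B. mol/kg: ✗ does not match
  C. g/mol: ✓ matches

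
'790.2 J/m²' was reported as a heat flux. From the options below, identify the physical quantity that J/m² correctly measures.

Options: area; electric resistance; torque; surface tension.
surface tension

heat flux should have units dimensionally equivalent to kg / s^3 (e.g. W/m²).
The given unit 'J/m²' reduces to kg / s^2. Of the listed options, that is the dimensionality of surface tension.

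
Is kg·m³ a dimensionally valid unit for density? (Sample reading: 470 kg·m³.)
No

density has SI base units: kg / m^3
kg·m³ does NOT reduce to kg / m^3; a valid unit for density would be e.g. kg/m³.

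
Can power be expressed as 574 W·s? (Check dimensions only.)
No

power has SI base units: kg * m^2 / s^3
W·s does NOT reduce to kg * m^2 / s^3; a valid unit for power would be e.g. W.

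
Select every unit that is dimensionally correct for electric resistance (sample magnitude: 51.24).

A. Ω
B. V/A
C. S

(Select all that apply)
A, B

electric resistance has SI base units: kg * m^2 / (A^2 * s^3)

Checking each option against kg * m^2 / (A^2 * s^3):
  A. Ω: ✓ matches
  B. V/A: ✓ matches
  C. S: ✗ does not match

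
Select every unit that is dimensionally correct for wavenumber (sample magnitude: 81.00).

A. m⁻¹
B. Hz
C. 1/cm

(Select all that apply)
A, C

wavenumber has SI base units: 1 / m

Checking each option against 1 / m:
  A. m⁻¹: ✓ matches
  B. Hz: ✗ does not match
  C. 1/cm: ✓ matches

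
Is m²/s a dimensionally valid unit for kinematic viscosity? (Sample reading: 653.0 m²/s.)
Yes

kinematic viscosity has SI base units: m^2 / s
m²/s reduces to the same SI base units, so it is a valid unit for kinematic viscosity.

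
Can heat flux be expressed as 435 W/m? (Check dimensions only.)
No

heat flux has SI base units: kg / s^3
W/m does NOT reduce to kg / s^3; a valid unit for heat flux would be e.g. W/m².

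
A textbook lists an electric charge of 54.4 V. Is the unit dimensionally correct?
No

electric charge has SI base units: A * s
V does NOT reduce to A * s; a valid unit for electric charge would be e.g. C.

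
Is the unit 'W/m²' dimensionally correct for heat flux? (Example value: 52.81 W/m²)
Yes

heat flux has SI base units: kg / s^3
W/m² reduces to the same SI base units, so it is a valid unit for heat flux.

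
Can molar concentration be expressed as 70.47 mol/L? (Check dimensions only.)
Yes

molar concentration has SI base units: mol / m^3
mol/L reduces to the same SI base units, so it is a valid unit for molar concentration.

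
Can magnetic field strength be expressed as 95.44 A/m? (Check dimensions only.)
Yes

magnetic field strength has SI base units: A / m
A/m reduces to the same SI base units, so it is a valid unit for magnetic field strength.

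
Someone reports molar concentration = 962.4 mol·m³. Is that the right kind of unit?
No

molar concentration has SI base units: mol / m^3
mol·m³ does NOT reduce to mol / m^3; a valid unit for molar concentration would be e.g. mol/m³.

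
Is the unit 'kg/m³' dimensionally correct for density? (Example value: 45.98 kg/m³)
Yes

density has SI base units: kg / m^3
kg/m³ reduces to the same SI base units, so it is a valid unit for density.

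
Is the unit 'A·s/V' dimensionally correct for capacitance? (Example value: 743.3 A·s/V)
Yes

capacitance has SI base units: A^2 * s^4 / (kg * m^2)
A·s/V reduces to the same SI base units, so it is a valid unit for capacitance.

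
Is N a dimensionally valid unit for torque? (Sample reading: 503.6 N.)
No

torque has SI base units: kg * m^2 / s^2
N does NOT reduce to kg * m^2 / s^2; a valid unit for torque would be e.g. N·m.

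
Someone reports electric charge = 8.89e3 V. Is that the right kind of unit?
No

electric charge has SI base units: A * s
V does NOT reduce to A * s; a valid unit for electric charge would be e.g. C.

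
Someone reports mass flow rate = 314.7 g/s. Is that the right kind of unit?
Yes

mass flow rate has SI base units: kg / s
g/s reduces to the same SI base units, so it is a valid unit for mass flow rate.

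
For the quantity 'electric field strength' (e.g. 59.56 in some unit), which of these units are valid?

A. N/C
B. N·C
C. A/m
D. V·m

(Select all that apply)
A

electric field strength has SI base units: kg * m / (A * s^3)

Checking each option against kg * m / (A * s^3):
  A. N/C: ✓ matches
  B. N·C: ✗ does not match
  C. A/m: ✗ does not match
  D. V·m: ✗ does not match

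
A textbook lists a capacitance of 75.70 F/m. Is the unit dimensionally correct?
No

capacitance has SI base units: A^2 * s^4 / (kg * m^2)
F/m does NOT reduce to A^2 * s^4 / (kg * m^2); a valid unit for capacitance would be e.g. F.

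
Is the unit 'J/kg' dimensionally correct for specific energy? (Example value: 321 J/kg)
Yes

specific energy has SI base units: m^2 / s^2
J/kg reduces to the same SI base units, so it is a valid unit for specific energy.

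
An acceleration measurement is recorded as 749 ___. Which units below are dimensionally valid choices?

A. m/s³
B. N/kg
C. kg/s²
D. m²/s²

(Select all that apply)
B

acceleration has SI base units: m / s^2

Checking each option against m / s^2:
  A. m/s³: ✗ does not match
  B. N/kg: ✓ matches
  C. kg/s²: ✗ does not match
  D. m²/s²: ✗ does not match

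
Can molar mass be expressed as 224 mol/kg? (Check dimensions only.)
No

molar mass has SI base units: kg / mol
mol/kg does NOT reduce to kg / mol; a valid unit for molar mass would be e.g. kg/mol.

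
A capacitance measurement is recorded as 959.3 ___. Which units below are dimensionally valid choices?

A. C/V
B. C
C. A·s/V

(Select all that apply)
A, C

capacitance has SI base units: A^2 * s^4 / (kg * m^2)

Checking each option against A^2 * s^4 / (kg * m^2):
  A. C/V: ✓ matches
  B. C: ✗ does not match
  C. A·s/V: ✓ matches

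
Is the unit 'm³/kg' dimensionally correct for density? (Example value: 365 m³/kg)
No

density has SI base units: kg / m^3
m³/kg does NOT reduce to kg / m^3; a valid unit for density would be e.g. kg/m³.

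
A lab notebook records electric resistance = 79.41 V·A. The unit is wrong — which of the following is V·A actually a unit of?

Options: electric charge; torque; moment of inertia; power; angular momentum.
power

electric resistance should have units dimensionally equivalent to kg * m^2 / (A^2 * s^3) (e.g. Ω).
The given unit 'V·A' reduces to kg * m^2 / s^3. Of the listed options, that is the dimensionality of power.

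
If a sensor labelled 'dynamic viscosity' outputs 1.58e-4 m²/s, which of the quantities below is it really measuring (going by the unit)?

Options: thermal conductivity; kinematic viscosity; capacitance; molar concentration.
kinematic viscosity

dynamic viscosity should have units dimensionally equivalent to kg / (m * s) (e.g. Pa·s).
The given unit 'm²/s' reduces to m^2 / s. Of the listed options, that is the dimensionality of kinematic viscosity.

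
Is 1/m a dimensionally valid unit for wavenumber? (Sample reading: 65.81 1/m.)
Yes

wavenumber has SI base units: 1 / m
1/m reduces to the same SI base units, so it is a valid unit for wavenumber.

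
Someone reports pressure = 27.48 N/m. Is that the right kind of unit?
No

pressure has SI base units: kg / (m * s^2)
N/m does NOT reduce to kg / (m * s^2); a valid unit for pressure would be e.g. Pa.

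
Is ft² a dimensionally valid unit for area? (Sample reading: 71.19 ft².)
Yes

area has SI base units: m^2
ft² reduces to the same SI base units, so it is a valid unit for area.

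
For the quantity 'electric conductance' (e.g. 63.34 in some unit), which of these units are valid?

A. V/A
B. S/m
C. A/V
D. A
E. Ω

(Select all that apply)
C

electric conductance has SI base units: A^2 * s^3 / (kg * m^2)

Checking each option against A^2 * s^3 / (kg * m^2):
  A. V/A: ✗ does not match
  B. S/m: ✗ does not match
  C. A/V: ✓ matches
  D. A: ✗ does not match
  E. Ω: ✗ does not match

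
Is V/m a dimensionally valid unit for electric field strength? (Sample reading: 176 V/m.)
Yes

electric field strength has SI base units: kg * m / (A * s^3)
V/m reduces to the same SI base units, so it is a valid unit for electric field strength.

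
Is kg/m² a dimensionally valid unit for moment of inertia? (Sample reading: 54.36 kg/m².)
No

moment of inertia has SI base units: kg * m^2
kg/m² does NOT reduce to kg * m^2; a valid unit for moment of inertia would be e.g. kg·m².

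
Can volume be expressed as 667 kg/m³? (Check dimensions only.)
No

volume has SI base units: m^3
kg/m³ does NOT reduce to m^3; a valid unit for volume would be e.g. m³.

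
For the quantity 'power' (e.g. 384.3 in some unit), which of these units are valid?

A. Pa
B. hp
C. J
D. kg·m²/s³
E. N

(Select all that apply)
B, D

power has SI base units: kg * m^2 / s^3

Checking each option against kg * m^2 / s^3:
  A. Pa: ✗ does not match
  B. hp: ✓ matches
  C. J: ✗ does not match
  D. kg·m²/s³: ✓ matches
  E. N: ✗ does not match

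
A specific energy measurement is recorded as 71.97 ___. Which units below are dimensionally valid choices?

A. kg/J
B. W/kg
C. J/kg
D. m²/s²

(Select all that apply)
C, D

specific energy has SI base units: m^2 / s^2

Checking each option against m^2 / s^2:
  A. kg/J: ✗ does not match
  B. W/kg: ✗ does not match
  C. J/kg: ✓ matches
  D. m²/s²: ✓ matches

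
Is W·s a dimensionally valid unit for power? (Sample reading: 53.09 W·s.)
No

power has SI base units: kg * m^2 / s^3
W·s does NOT reduce to kg * m^2 / s^3; a valid unit for power would be e.g. W.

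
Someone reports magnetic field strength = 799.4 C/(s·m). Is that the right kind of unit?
Yes

magnetic field strength has SI base units: A / m
C/(s·m) reduces to the same SI base units, so it is a valid unit for magnetic field strength.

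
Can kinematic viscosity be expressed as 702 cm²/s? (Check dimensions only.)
Yes

kinematic viscosity has SI base units: m^2 / s
cm²/s reduces to the same SI base units, so it is a valid unit for kinematic viscosity.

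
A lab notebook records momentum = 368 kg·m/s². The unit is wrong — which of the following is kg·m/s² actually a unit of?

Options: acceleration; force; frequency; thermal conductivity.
force

momentum should have units dimensionally equivalent to kg * m / s (e.g. kg·m/s).
The given unit 'kg·m/s²' reduces to kg * m / s^2. Of the listed options, that is the dimensionality of force.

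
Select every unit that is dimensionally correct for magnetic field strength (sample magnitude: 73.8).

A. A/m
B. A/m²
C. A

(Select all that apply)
A

magnetic field strength has SI base units: A / m

Checking each option against A / m:
  A. A/m: ✓ matches
  B. A/m²: ✗ does not match
  C. A: ✗ does not match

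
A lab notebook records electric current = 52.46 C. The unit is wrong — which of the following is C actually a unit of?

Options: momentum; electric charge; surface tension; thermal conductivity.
electric charge

electric current should have units dimensionally equivalent to A (e.g. A).
The given unit 'C' reduces to A * s. Of the listed options, that is the dimensionality of electric charge.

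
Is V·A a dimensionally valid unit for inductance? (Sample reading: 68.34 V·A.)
No

inductance has SI base units: kg * m^2 / (A^2 * s^2)
V·A does NOT reduce to kg * m^2 / (A^2 * s^2); a valid unit for inductance would be e.g. H.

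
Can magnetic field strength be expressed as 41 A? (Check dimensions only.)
No

magnetic field strength has SI base units: A / m
A does NOT reduce to A / m; a valid unit for magnetic field strength would be e.g. A/m.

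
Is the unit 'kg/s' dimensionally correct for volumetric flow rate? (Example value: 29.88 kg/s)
No

volumetric flow rate has SI base units: m^3 / s
kg/s does NOT reduce to m^3 / s; a valid unit for volumetric flow rate would be e.g. m³/s.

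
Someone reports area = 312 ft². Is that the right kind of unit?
Yes

area has SI base units: m^2
ft² reduces to the same SI base units, so it is a valid unit for area.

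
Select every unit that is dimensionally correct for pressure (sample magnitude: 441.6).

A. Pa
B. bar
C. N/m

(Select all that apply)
A, B

pressure has SI base units: kg / (m * s^2)

Checking each option against kg / (m * s^2):
  A. Pa: ✓ matches
  B. bar: ✓ matches
  C. N/m: ✗ does not match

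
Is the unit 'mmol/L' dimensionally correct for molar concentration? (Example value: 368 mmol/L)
Yes

molar concentration has SI base units: mol / m^3
mmol/L reduces to the same SI base units, so it is a valid unit for molar concentration.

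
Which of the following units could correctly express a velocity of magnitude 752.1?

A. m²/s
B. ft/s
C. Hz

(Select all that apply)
B

velocity has SI base units: m / s

Checking each option against m / s:
  A. m²/s: ✗ does not match
  B. ft/s: ✓ matches
  C. Hz: ✗ does not match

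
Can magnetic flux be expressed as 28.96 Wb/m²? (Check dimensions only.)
No

magnetic flux has SI base units: kg * m^2 / (A * s^2)
Wb/m² does NOT reduce to kg * m^2 / (A * s^2); a valid unit for magnetic flux would be e.g. Wb.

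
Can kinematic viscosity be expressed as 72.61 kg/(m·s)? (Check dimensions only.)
No

kinematic viscosity has SI base units: m^2 / s
kg/(m·s) does NOT reduce to m^2 / s; a valid unit for kinematic viscosity would be e.g. m²/s.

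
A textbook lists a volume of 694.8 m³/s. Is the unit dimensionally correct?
No

volume has SI base units: m^3
m³/s does NOT reduce to m^3; a valid unit for volume would be e.g. m³.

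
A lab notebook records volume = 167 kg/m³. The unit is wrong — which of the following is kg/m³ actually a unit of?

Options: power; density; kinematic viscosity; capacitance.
density

volume should have units dimensionally equivalent to m^3 (e.g. m³).
The given unit 'kg/m³' reduces to kg / m^3. Of the listed options, that is the dimensionality of density.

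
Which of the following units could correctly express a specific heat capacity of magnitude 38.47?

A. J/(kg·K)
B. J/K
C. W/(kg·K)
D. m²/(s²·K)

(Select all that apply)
A, D

specific heat capacity has SI base units: m^2 / (s^2 * K)

Checking each option against m^2 / (s^2 * K):
  A. J/(kg·K): ✓ matches
  B. J/K: ✗ does not match
  C. W/(kg·K): ✗ does not match
  D. m²/(s²·K): ✓ matches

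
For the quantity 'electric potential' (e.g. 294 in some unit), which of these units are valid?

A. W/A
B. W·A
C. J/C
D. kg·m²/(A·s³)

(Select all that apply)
A, C, D

electric potential has SI base units: kg * m^2 / (A * s^3)

Checking each option against kg * m^2 / (A * s^3):
  A. W/A: ✓ matches
  B. W·A: ✗ does not match
  C. J/C: ✓ matches
  D. kg·m²/(A·s³): ✓ matches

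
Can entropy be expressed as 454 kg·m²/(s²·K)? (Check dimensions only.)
Yes

entropy has SI base units: kg * m^2 / (s^2 * K)
kg·m²/(s²·K) reduces to the same SI base units, so it is a valid unit for entropy.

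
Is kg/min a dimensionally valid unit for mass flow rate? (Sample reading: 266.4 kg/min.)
Yes

mass flow rate has SI base units: kg / s
kg/min reduces to the same SI base units, so it is a valid unit for mass flow rate.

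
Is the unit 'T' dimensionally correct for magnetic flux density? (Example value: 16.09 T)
Yes

magnetic flux density has SI base units: kg / (A * s^2)
T reduces to the same SI base units, so it is a valid unit for magnetic flux density.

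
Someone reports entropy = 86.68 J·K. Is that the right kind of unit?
No

entropy has SI base units: kg * m^2 / (s^2 * K)
J·K does NOT reduce to kg * m^2 / (s^2 * K); a valid unit for entropy would be e.g. J/K.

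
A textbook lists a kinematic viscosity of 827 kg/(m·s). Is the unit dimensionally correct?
No

kinematic viscosity has SI base units: m^2 / s
kg/(m·s) does NOT reduce to m^2 / s; a valid unit for kinematic viscosity would be e.g. m²/s.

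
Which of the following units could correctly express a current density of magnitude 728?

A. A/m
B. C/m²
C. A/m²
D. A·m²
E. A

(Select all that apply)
C

current density has SI base units: A / m^2

Checking each option against A / m^2:
  A. A/m: ✗ does not match
  B. C/m²: ✗ does not match
  C. A/m²: ✓ matches
  D. A·m²: ✗ does not match
  E. A: ✗ does not match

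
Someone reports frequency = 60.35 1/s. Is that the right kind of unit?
Yes

frequency has SI base units: 1 / s
1/s reduces to the same SI base units, so it is a valid unit for frequency.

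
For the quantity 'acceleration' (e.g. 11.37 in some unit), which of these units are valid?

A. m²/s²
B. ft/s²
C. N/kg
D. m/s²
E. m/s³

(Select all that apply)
B, C, D

acceleration has SI base units: m / s^2

Checking each option against m / s^2:
  A. m²/s²: ✗ does not match
  B. ft/s²: ✓ matches
  C. N/kg: ✓ matches
  D. m/s²: ✓ matches
  E. m/s³: ✗ does not match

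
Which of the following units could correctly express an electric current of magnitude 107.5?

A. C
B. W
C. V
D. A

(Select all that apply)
D

electric current has SI base units: A

Checking each option against A:
  A. C: ✗ does not match
  B. W: ✗ does not match
  C. V: ✗ does not match
  D. A: ✓ matches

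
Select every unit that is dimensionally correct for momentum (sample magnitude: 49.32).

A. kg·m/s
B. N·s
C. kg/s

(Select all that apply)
A, B

momentum has SI base units: kg * m / s

Checking each option against kg * m / s:
  A. kg·m/s: ✓ matches
  B. N·s: ✓ matches
  C. kg/s: ✗ does not match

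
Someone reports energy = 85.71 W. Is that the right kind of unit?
No

energy has SI base units: kg * m^2 / s^2
W does NOT reduce to kg * m^2 / s^2; a valid unit for energy would be e.g. J.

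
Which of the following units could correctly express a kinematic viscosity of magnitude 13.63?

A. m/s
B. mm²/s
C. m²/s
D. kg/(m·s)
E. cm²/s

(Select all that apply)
B, C, E

kinematic viscosity has SI base units: m^2 / s

Checking each option against m^2 / s:
  A. m/s: ✗ does not match
  B. mm²/s: ✓ matches
  C. m²/s: ✓ matches
  D. kg/(m·s): ✗ does not match
  E. cm²/s: ✓ matches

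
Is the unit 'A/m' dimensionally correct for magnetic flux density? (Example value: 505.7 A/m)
No

magnetic flux density has SI base units: kg / (A * s^2)
A/m does NOT reduce to kg / (A * s^2); a valid unit for magnetic flux density would be e.g. T.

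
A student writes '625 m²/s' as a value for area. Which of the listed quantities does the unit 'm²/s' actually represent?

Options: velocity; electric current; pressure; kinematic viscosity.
kinematic viscosity

area should have units dimensionally equivalent to m^2 (e.g. m²).
The given unit 'm²/s' reduces to m^2 / s. Of the listed options, that is the dimensionality of kinematic viscosity.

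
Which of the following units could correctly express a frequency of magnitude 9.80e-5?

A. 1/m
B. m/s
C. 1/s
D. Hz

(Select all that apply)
C, D

frequency has SI base units: 1 / s

Checking each option against 1 / s:
  A. 1/m: ✗ does not match
  B. m/s: ✗ does not match
  C. 1/s: ✓ matches
  D. Hz: ✓ matches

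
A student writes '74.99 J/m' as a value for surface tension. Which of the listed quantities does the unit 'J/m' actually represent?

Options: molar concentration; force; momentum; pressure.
force

surface tension should have units dimensionally equivalent to kg / s^2 (e.g. N/m).
The given unit 'J/m' reduces to kg * m / s^2. Of the listed options, that is the dimensionality of force.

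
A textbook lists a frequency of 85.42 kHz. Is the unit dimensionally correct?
Yes

frequency has SI base units: 1 / s
kHz reduces to the same SI base units, so it is a valid unit for frequency.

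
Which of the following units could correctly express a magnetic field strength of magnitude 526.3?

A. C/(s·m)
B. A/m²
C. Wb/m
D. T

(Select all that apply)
A

magnetic field strength has SI base units: A / m

Checking each option against A / m:
  A. C/(s·m): ✓ matches
  B. A/m²: ✗ does not match
  C. Wb/m: ✗ does not match
  D. T: ✗ does not match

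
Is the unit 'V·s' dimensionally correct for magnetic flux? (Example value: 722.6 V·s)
Yes

magnetic flux has SI base units: kg * m^2 / (A * s^2)
V·s reduces to the same SI base units, so it is a valid unit for magnetic flux.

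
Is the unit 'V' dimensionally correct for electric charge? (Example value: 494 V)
No

electric charge has SI base units: A * s
V does NOT reduce to A * s; a valid unit for electric charge would be e.g. C.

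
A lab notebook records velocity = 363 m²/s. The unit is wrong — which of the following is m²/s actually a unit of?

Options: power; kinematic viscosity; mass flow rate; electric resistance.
kinematic viscosity

velocity should have units dimensionally equivalent to m / s (e.g. m/s).
The given unit 'm²/s' reduces to m^2 / s. Of the listed options, that is the dimensionality of kinematic viscosity.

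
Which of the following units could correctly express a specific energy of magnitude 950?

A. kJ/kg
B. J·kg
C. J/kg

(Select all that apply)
A, C

specific energy has SI base units: m^2 / s^2

Checking each option against m^2 / s^2:
  A. kJ/kg: ✓ matches
  B. J·kg: ✗ does not match
  C. J/kg: ✓ matches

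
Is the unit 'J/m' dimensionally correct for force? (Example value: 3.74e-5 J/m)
Yes

force has SI base units: kg * m / s^2
J/m reduces to the same SI base units, so it is a valid unit for force.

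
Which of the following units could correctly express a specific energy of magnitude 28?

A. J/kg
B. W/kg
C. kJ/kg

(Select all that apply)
A, C

specific energy has SI base units: m^2 / s^2

Checking each option against m^2 / s^2:
  A. J/kg: ✓ matches
  B. W/kg: ✗ does not match
  C. kJ/kg: ✓ matches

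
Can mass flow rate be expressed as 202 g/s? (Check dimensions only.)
Yes

mass flow rate has SI base units: kg / s
g/s reduces to the same SI base units, so it is a valid unit for mass flow rate.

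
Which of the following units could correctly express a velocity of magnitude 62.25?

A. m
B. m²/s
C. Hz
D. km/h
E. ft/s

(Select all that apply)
D, E

velocity has SI base units: m / s

Checking each option against m / s:
  A. m: ✗ does not match
  B. m²/s: ✗ does not match
  C. Hz: ✗ does not match
  D. km/h: ✓ matches
  E. ft/s: ✓ matches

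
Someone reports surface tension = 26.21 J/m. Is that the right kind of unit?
No

surface tension has SI base units: kg / s^2
J/m does NOT reduce to kg / s^2; a valid unit for surface tension would be e.g. N/m.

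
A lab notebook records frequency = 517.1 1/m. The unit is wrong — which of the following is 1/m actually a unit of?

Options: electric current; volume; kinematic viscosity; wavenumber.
wavenumber

frequency should have units dimensionally equivalent to 1 / s (e.g. Hz).
The given unit '1/m' reduces to 1 / m. Of the listed options, that is the dimensionality of wavenumber.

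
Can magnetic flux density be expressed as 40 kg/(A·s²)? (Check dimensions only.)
Yes

magnetic flux density has SI base units: kg / (A * s^2)
kg/(A·s²) reduces to the same SI base units, so it is a valid unit for magnetic flux density.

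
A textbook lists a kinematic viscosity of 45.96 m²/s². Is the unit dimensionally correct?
No

kinematic viscosity has SI base units: m^2 / s
m²/s² does NOT reduce to m^2 / s; a valid unit for kinematic viscosity would be e.g. m²/s.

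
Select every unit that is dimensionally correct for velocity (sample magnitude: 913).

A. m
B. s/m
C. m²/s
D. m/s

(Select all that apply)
D

velocity has SI base units: m / s

Checking each option against m / s:
  A. m: ✗ does not match
  B. s/m: ✗ does not match
  C. m²/s: ✗ does not match
  D. m/s: ✓ matches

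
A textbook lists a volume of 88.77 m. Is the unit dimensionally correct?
No

volume has SI base units: m^3
m does NOT reduce to m^3; a valid unit for volume would be e.g. m³.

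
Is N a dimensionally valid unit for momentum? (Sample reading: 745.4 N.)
No

momentum has SI base units: kg * m / s
N does NOT reduce to kg * m / s; a valid unit for momentum would be e.g. kg·m/s.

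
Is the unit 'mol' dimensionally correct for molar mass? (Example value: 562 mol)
No

molar mass has SI base units: kg / mol
mol does NOT reduce to kg / mol; a valid unit for molar mass would be e.g. kg/mol.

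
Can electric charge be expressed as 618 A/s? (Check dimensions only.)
No

electric charge has SI base units: A * s
A/s does NOT reduce to A * s; a valid unit for electric charge would be e.g. C.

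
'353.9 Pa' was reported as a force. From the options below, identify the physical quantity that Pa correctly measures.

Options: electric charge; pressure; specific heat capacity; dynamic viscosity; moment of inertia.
pressure

force should have units dimensionally equivalent to kg * m / s^2 (e.g. N).
The given unit 'Pa' reduces to kg / (m * s^2). Of the listed options, that is the dimensionality of pressure.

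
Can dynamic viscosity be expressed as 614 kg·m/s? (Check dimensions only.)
No

dynamic viscosity has SI base units: kg / (m * s)
kg·m/s does NOT reduce to kg / (m * s); a valid unit for dynamic viscosity would be e.g. Pa·s.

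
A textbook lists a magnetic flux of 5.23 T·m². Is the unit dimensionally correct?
Yes

magnetic flux has SI base units: kg * m^2 / (A * s^2)
T·m² reduces to the same SI base units, so it is a valid unit for magnetic flux.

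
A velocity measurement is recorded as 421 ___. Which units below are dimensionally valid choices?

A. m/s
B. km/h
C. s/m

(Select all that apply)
A, B

velocity has SI base units: m / s

Checking each option against m / s:
  A. m/s: ✓ matches
  B. km/h: ✓ matches
  C. s/m: ✗ does not match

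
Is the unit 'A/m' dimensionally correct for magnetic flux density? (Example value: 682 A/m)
No

magnetic flux density has SI base units: kg / (A * s^2)
A/m does NOT reduce to kg / (A * s^2); a valid unit for magnetic flux density would be e.g. T.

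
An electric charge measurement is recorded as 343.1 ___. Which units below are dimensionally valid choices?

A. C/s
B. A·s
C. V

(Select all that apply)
B

electric charge has SI base units: A * s

Checking each option against A * s:
  A. C/s: ✗ does not match
  B. A·s: ✓ matches
  C. V: ✗ does not match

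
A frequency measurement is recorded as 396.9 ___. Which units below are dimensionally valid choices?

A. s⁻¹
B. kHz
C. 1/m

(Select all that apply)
A, B

frequency has SI base units: 1 / s

Checking each option against 1 / s:
  A. s⁻¹: ✓ matches
  B. kHz: ✓ matches
  C. 1/m: ✗ does not match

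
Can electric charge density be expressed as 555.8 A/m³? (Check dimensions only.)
No

electric charge density has SI base units: A * s / m^3
A/m³ does NOT reduce to A * s / m^3; a valid unit for electric charge density would be e.g. C/m³.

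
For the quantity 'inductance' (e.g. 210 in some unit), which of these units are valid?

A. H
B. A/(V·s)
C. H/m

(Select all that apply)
A

inductance has SI base units: kg * m^2 / (A^2 * s^2)

Checking each option against kg * m^2 / (A^2 * s^2):
  A. H: ✓ matches
  B. A/(V·s): ✗ does not match
  C. H/m: ✗ does not match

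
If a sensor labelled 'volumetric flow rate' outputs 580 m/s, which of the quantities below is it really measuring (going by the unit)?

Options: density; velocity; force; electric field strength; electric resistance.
velocity

volumetric flow rate should have units dimensionally equivalent to m^3 / s (e.g. m³/s).
The given unit 'm/s' reduces to m / s. Of the listed options, that is the dimensionality of velocity.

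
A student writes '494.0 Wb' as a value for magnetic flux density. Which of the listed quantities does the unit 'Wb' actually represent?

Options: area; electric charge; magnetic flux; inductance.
magnetic flux

magnetic flux density should have units dimensionally equivalent to kg / (A * s^2) (e.g. T).
The given unit 'Wb' reduces to kg * m^2 / (A * s^2). Of the listed options, that is the dimensionality of magnetic flux.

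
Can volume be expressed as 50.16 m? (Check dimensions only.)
No

volume has SI base units: m^3
m does NOT reduce to m^3; a valid unit for volume would be e.g. m³.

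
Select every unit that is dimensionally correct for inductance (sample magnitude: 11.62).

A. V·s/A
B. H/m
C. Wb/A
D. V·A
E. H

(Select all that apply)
A, C, E

inductance has SI base units: kg * m^2 / (A^2 * s^2)

Checking each option against kg * m^2 / (A^2 * s^2):
  A. V·s/A: ✓ matches
  B. H/m: ✗ does not match
  C. Wb/A: ✓ matches
  D. V·A: ✗ does not match
  E. H: ✓ matches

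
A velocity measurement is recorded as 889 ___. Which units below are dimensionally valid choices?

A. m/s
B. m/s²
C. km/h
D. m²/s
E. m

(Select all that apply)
A, C

velocity has SI base units: m / s

Checking each option against m / s:
  A. m/s: ✓ matches
  B. m/s²: ✗ does not match
  C. km/h: ✓ matches
  D. m²/s: ✗ does not match
  E. m: ✗ does not match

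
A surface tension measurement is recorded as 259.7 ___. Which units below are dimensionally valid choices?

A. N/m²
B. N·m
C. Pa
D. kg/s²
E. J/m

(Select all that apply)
D

surface tension has SI base units: kg / s^2

Checking each option against kg / s^2:
  A. N/m²: ✗ does not match
  B. N·m: ✗ does not match
  C. Pa: ✗ does not match
  D. kg/s²: ✓ matches
  E. J/m: ✗ does not match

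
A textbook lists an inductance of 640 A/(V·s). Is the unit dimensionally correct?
No

inductance has SI base units: kg * m^2 / (A^2 * s^2)
A/(V·s) does NOT reduce to kg * m^2 / (A^2 * s^2); a valid unit for inductance would be e.g. H.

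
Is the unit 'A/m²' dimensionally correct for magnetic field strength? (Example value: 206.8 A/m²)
No

magnetic field strength has SI base units: A / m
A/m² does NOT reduce to A / m; a valid unit for magnetic field strength would be e.g. A/m.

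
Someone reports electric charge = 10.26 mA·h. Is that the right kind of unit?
Yes

electric charge has SI base units: A * s
mA·h reduces to the same SI base units, so it is a valid unit for electric charge.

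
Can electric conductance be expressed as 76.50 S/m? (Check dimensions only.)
No

electric conductance has SI base units: A^2 * s^3 / (kg * m^2)
S/m does NOT reduce to A^2 * s^3 / (kg * m^2); a valid unit for electric conductance would be e.g. S.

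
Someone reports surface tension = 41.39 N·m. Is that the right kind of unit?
No

surface tension has SI base units: kg / s^2
N·m does NOT reduce to kg / s^2; a valid unit for surface tension would be e.g. N/m.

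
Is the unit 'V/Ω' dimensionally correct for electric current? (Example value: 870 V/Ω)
Yes

electric current has SI base units: A
V/Ω reduces to the same SI base units, so it is a valid unit for electric current.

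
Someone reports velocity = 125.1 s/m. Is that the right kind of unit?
No

velocity has SI base units: m / s
s/m does NOT reduce to m / s; a valid unit for velocity would be e.g. m/s.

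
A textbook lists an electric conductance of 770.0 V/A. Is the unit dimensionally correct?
No

electric conductance has SI base units: A^2 * s^3 / (kg * m^2)
V/A does NOT reduce to A^2 * s^3 / (kg * m^2); a valid unit for electric conductance would be e.g. S.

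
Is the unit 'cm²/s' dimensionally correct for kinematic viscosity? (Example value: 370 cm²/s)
Yes

kinematic viscosity has SI base units: m^2 / s
cm²/s reduces to the same SI base units, so it is a valid unit for kinematic viscosity.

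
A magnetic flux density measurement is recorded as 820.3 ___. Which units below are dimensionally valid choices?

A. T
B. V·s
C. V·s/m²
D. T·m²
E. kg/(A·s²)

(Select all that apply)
A, C, E

magnetic flux density has SI base units: kg / (A * s^2)

Checking each option against kg / (A * s^2):
  A. T: ✓ matches
  B. V·s: ✗ does not match
  C. V·s/m²: ✓ matches
  D. T·m²: ✗ does not match
  E. kg/(A·s²): ✓ matches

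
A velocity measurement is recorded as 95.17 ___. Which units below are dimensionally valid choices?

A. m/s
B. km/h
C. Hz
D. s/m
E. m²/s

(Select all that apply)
A, B

velocity has SI base units: m / s

Checking each option against m / s:
  A. m/s: ✓ matches
  B. km/h: ✓ matches
  C. Hz: ✗ does not match
  D. s/m: ✗ does not match
  E. m²/s: ✗ does not match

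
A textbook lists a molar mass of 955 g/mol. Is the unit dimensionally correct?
Yes

molar mass has SI base units: kg / mol
g/mol reduces to the same SI base units, so it is a valid unit for molar mass.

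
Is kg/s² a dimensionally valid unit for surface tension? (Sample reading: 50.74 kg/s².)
Yes

surface tension has SI base units: kg / s^2
kg/s² reduces to the same SI base units, so it is a valid unit for surface tension.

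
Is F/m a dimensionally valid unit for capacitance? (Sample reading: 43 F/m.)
No

capacitance has SI base units: A^2 * s^4 / (kg * m^2)
F/m does NOT reduce to A^2 * s^4 / (kg * m^2); a valid unit for capacitance would be e.g. F.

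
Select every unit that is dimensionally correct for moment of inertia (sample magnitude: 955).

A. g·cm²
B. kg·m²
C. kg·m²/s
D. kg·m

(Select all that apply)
A, B

moment of inertia has SI base units: kg * m^2

Checking each option against kg * m^2:
  A. g·cm²: ✓ matches
  B. kg·m²: ✓ matches
  C. kg·m²/s: ✗ does not match
  D. kg·m: ✗ does not match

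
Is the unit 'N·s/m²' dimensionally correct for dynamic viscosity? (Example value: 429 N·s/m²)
Yes

dynamic viscosity has SI base units: kg / (m * s)
N·s/m² reduces to the same SI base units, so it is a valid unit for dynamic viscosity.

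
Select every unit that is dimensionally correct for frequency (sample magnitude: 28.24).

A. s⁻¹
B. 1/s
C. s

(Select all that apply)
A, B

frequency has SI base units: 1 / s

Checking each option against 1 / s:
  A. s⁻¹: ✓ matches
  B. 1/s: ✓ matches
  C. s: ✗ does not match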